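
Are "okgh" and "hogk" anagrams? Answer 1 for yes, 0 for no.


Strings: "okgh", "hogk"
Sorted first:  ghko
Sorted second: ghko
Sorted forms match => anagrams

1


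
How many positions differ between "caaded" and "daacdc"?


Comparing "caaded" and "daacdc" position by position:
  Position 0: 'c' vs 'd' => DIFFER
  Position 1: 'a' vs 'a' => same
  Position 2: 'a' vs 'a' => same
  Position 3: 'd' vs 'c' => DIFFER
  Position 4: 'e' vs 'd' => DIFFER
  Position 5: 'd' vs 'c' => DIFFER
Positions that differ: 4

4


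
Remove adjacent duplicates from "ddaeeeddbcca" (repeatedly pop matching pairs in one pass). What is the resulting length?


Input: ddaeeeddbcca
Stack-based adjacent duplicate removal:
  Read 'd': push. Stack: d
  Read 'd': matches stack top 'd' => pop. Stack: (empty)
  Read 'a': push. Stack: a
  Read 'e': push. Stack: ae
  Read 'e': matches stack top 'e' => pop. Stack: a
  Read 'e': push. Stack: ae
  Read 'd': push. Stack: aed
  Read 'd': matches stack top 'd' => pop. Stack: ae
  Read 'b': push. Stack: aeb
  Read 'c': push. Stack: aebc
  Read 'c': matches stack top 'c' => pop. Stack: aeb
  Read 'a': push. Stack: aeba
Final stack: "aeba" (length 4)

4


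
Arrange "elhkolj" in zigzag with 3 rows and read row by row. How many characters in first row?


Zigzag "elhkolj" into 3 rows:
Placing characters:
  'e' => row 0
  'l' => row 1
  'h' => row 2
  'k' => row 1
  'o' => row 0
  'l' => row 1
  'j' => row 2
Rows:
  Row 0: "eo"
  Row 1: "lkl"
  Row 2: "hj"
First row length: 2

2


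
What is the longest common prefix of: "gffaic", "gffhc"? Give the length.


Words: gffaic, gffhc
  Position 0: all 'g' => match
  Position 1: all 'f' => match
  Position 2: all 'f' => match
  Position 3: ('a', 'h') => mismatch, stop
LCP = "gff" (length 3)

3


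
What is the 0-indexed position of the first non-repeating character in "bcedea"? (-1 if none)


Input: bcedea
Character frequencies:
  'a': 1
  'b': 1
  'c': 1
  'd': 1
  'e': 2
Scanning left to right for freq == 1:
  Position 0 ('b'): unique! => answer = 0

0


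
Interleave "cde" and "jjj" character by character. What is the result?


Interleaving "cde" and "jjj":
  Position 0: 'c' from first, 'j' from second => "cj"
  Position 1: 'd' from first, 'j' from second => "dj"
  Position 2: 'e' from first, 'j' from second => "ej"
Result: cjdjej

cjdjej


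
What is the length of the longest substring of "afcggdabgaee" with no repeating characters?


Input: "afcggdabgaee"
Sliding window (track last position of each char):
  Position 0 ('a'): window [0,0] length 1 -- new best
  Position 1 ('f'): window [0,1] length 2 -- new best
  Position 2 ('c'): window [0,2] length 3 -- new best
  Position 3 ('g'): window [0,3] length 4 -- new best
  Position 4 ('g'): repeat (last at 3), move window start to 4
  Position 4 ('g'): window [4,4] length 1
  Position 5 ('d'): window [4,5] length 2
  Position 6 ('a'): window [4,6] length 3
  Position 7 ('b'): window [4,7] length 4
  Position 8 ('g'): repeat (last at 4), move window start to 5
  Position 8 ('g'): window [5,8] length 4
  Position 9 ('a'): repeat (last at 6), move window start to 7
  Position 9 ('a'): window [7,9] length 3
  Position 10 ('e'): window [7,10] length 4
  Position 11 ('e'): repeat (last at 10), move window start to 11
  Position 11 ('e'): window [11,11] length 1
Longest substring with no repeats: "afcg" with length 4

4


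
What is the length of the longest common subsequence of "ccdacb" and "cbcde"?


LCS of "ccdacb" and "cbcde"
DP table:
           c    b    c    d    e
      0    0    0    0    0    0
  c   0    1    1    1    1    1
  c   0    1    1    2    2    2
  d   0    1    1    2    3    3
  a   0    1    1    2    3    3
  c   0    1    1    2    3    3
  b   0    1    2    2    3    3
LCS length = dp[6][5] = 3

3


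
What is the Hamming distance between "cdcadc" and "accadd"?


Comparing "cdcadc" and "accadd" position by position:
  Position 0: 'c' vs 'a' => differ
  Position 1: 'd' vs 'c' => differ
  Position 2: 'c' vs 'c' => same
  Position 3: 'a' vs 'a' => same
  Position 4: 'd' vs 'd' => same
  Position 5: 'c' vs 'd' => differ
Total differences (Hamming distance): 3

3


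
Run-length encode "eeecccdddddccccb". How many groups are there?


Input: eeecccdddddccccb
Scanning for consecutive runs:
  Group 1: 'e' x 3 (positions 0-2)
  Group 2: 'c' x 3 (positions 3-5)
  Group 3: 'd' x 5 (positions 6-10)
  Group 4: 'c' x 4 (positions 11-14)
  Group 5: 'b' x 1 (positions 15-15)
Total groups: 5

5


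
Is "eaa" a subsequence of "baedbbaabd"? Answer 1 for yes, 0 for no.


Check if "eaa" is a subsequence of "baedbbaabd"
Greedy scan:
  Position 0 ('b'): no match needed
  Position 1 ('a'): no match needed
  Position 2 ('e'): matches sub[0] = 'e'
  Position 3 ('d'): no match needed
  Position 4 ('b'): no match needed
  Position 5 ('b'): no match needed
  Position 6 ('a'): matches sub[1] = 'a'
  Position 7 ('a'): matches sub[2] = 'a'
  Position 8 ('b'): no match needed
  Position 9 ('d'): no match needed
All 3 characters matched => is a subsequence

1


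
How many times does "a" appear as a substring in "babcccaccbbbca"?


Searching for "a" in "babcccaccbbbca"
Scanning each position:
  Position 0: "b" => no
  Position 1: "a" => MATCH
  Position 2: "b" => no
  Position 3: "c" => no
  Position 4: "c" => no
  Position 5: "c" => no
  Position 6: "a" => MATCH
  Position 7: "c" => no
  Position 8: "c" => no
  Position 9: "b" => no
  Position 10: "b" => no
  Position 11: "b" => no
  Position 12: "c" => no
  Position 13: "a" => MATCH
Total occurrences: 3

3


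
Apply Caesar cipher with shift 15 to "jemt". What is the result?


Caesar cipher: shift "jemt" by 15
  'j' (pos 9) + 15 = pos 24 = 'y'
  'e' (pos 4) + 15 = pos 19 = 't'
  'm' (pos 12) + 15 = pos 1 = 'b'
  't' (pos 19) + 15 = pos 8 = 'i'
Result: ytbi

ytbi


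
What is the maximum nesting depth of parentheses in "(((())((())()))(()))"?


Input: "(((())((())()))(()))"
Tracking depth:
  Position 0 '(': depth becomes 1
  Position 1 '(': depth becomes 2
  Position 2 '(': depth becomes 3
  Position 3 '(': depth becomes 4
  Position 4 ')': depth becomes 3
  Position 5 ')': depth becomes 2
  Position 6 '(': depth becomes 3
  Position 7 '(': depth becomes 4
  Position 8 '(': depth becomes 5
  Position 9 ')': depth becomes 4
  Position 10 ')': depth becomes 3
  Position 11 '(': depth becomes 4
  Position 12 ')': depth becomes 3
  Position 13 ')': depth becomes 2
  Position 14 ')': depth becomes 1
  Position 15 '(': depth becomes 2
  Position 16 '(': depth becomes 3
  Position 17 ')': depth becomes 2
  Position 18 ')': depth becomes 1
  Position 19 ')': depth becomes 0
Maximum depth reached: 5

5


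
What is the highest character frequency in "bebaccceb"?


Input: bebaccceb
Character counts:
  'a': 1
  'b': 3
  'c': 3
  'e': 2
Maximum frequency: 3

3


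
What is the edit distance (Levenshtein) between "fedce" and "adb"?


Computing edit distance: "fedce" -> "adb"
DP table:
           a    d    b
      0    1    2    3
  f   1    1    2    3
  e   2    2    2    3
  d   3    3    2    3
  c   4    4    3    3
  e   5    5    4    4
Edit distance = dp[5][3] = 4

4


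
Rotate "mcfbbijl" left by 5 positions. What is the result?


Input: "mcfbbijl", rotate left by 5
First 5 characters: "mcfbb"
Remaining characters: "ijl"
Concatenate remaining + first: "ijl" + "mcfbb" = "ijlmcfbb"

ijlmcfbb


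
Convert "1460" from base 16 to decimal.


Input: "1460" in base 16
Positional expansion:
  Digit '1' (value 1) x 16^3 = 4096
  Digit '4' (value 4) x 16^2 = 1024
  Digit '6' (value 6) x 16^1 = 96
  Digit '0' (value 0) x 16^0 = 0
Sum = 5216

5216


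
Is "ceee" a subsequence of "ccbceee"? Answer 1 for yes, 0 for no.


Check if "ceee" is a subsequence of "ccbceee"
Greedy scan:
  Position 0 ('c'): matches sub[0] = 'c'
  Position 1 ('c'): no match needed
  Position 2 ('b'): no match needed
  Position 3 ('c'): no match needed
  Position 4 ('e'): matches sub[1] = 'e'
  Position 5 ('e'): matches sub[2] = 'e'
  Position 6 ('e'): matches sub[3] = 'e'
All 4 characters matched => is a subsequence

1


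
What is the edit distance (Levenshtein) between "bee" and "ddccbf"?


Computing edit distance: "bee" -> "ddccbf"
DP table:
           d    d    c    c    b    f
      0    1    2    3    4    5    6
  b   1    1    2    3    4    4    5
  e   2    2    2    3    4    5    5
  e   3    3    3    3    4    5    6
Edit distance = dp[3][6] = 6

6


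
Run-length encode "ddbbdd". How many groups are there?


Input: ddbbdd
Scanning for consecutive runs:
  Group 1: 'd' x 2 (positions 0-1)
  Group 2: 'b' x 2 (positions 2-3)
  Group 3: 'd' x 2 (positions 4-5)
Total groups: 3

3


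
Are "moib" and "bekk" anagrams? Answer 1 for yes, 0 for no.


Strings: "moib", "bekk"
Sorted first:  bimo
Sorted second: bekk
Differ at position 1: 'i' vs 'e' => not anagrams

0


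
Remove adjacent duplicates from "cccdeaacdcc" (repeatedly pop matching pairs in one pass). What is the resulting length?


Input: cccdeaacdcc
Stack-based adjacent duplicate removal:
  Read 'c': push. Stack: c
  Read 'c': matches stack top 'c' => pop. Stack: (empty)
  Read 'c': push. Stack: c
  Read 'd': push. Stack: cd
  Read 'e': push. Stack: cde
  Read 'a': push. Stack: cdea
  Read 'a': matches stack top 'a' => pop. Stack: cde
  Read 'c': push. Stack: cdec
  Read 'd': push. Stack: cdecd
  Read 'c': push. Stack: cdecdc
  Read 'c': matches stack top 'c' => pop. Stack: cdecd
Final stack: "cdecd" (length 5)

5


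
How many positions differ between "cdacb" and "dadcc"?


Comparing "cdacb" and "dadcc" position by position:
  Position 0: 'c' vs 'd' => DIFFER
  Position 1: 'd' vs 'a' => DIFFER
  Position 2: 'a' vs 'd' => DIFFER
  Position 3: 'c' vs 'c' => same
  Position 4: 'b' vs 'c' => DIFFER
Positions that differ: 4

4


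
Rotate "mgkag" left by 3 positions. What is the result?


Input: "mgkag", rotate left by 3
First 3 characters: "mgk"
Remaining characters: "ag"
Concatenate remaining + first: "ag" + "mgk" = "agmgk"

agmgk


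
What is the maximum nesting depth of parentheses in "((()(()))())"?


Input: "((()(()))())"
Tracking depth:
  Position 0 '(': depth becomes 1
  Position 1 '(': depth becomes 2
  Position 2 '(': depth becomes 3
  Position 3 ')': depth becomes 2
  Position 4 '(': depth becomes 3
  Position 5 '(': depth becomes 4
  Position 6 ')': depth becomes 3
  Position 7 ')': depth becomes 2
  Position 8 ')': depth becomes 1
  Position 9 '(': depth becomes 2
  Position 10 ')': depth becomes 1
  Position 11 ')': depth becomes 0
Maximum depth reached: 4

4


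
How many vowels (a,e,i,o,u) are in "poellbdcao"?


Input: poellbdcao
Checking each character:
  'p' at position 0: consonant
  'o' at position 1: vowel (running total: 1)
  'e' at position 2: vowel (running total: 2)
  'l' at position 3: consonant
  'l' at position 4: consonant
  'b' at position 5: consonant
  'd' at position 6: consonant
  'c' at position 7: consonant
  'a' at position 8: vowel (running total: 3)
  'o' at position 9: vowel (running total: 4)
Total vowels: 4

4


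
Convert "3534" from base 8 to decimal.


Input: "3534" in base 8
Positional expansion:
  Digit '3' (value 3) x 8^3 = 1536
  Digit '5' (value 5) x 8^2 = 320
  Digit '3' (value 3) x 8^1 = 24
  Digit '4' (value 4) x 8^0 = 4
Sum = 1884

1884


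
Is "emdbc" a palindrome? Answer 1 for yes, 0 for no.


Input: emdbc
Reversed: cbdme
  Compare pos 0 ('e') with pos 4 ('c'): MISMATCH
  Compare pos 1 ('m') with pos 3 ('b'): MISMATCH
Result: not a palindrome

0


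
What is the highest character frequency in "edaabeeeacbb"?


Input: edaabeeeacbb
Character counts:
  'a': 3
  'b': 3
  'c': 1
  'd': 1
  'e': 4
Maximum frequency: 4

4


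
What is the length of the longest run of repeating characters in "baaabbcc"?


Input: "baaabbcc"
Scanning for longest run:
  Position 1 ('a'): new char, reset run to 1
  Position 2 ('a'): continues run of 'a', length=2
  Position 3 ('a'): continues run of 'a', length=3
  Position 4 ('b'): new char, reset run to 1
  Position 5 ('b'): continues run of 'b', length=2
  Position 6 ('c'): new char, reset run to 1
  Position 7 ('c'): continues run of 'c', length=2
Longest run: 'a' with length 3

3


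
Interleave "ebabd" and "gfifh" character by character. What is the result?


Interleaving "ebabd" and "gfifh":
  Position 0: 'e' from first, 'g' from second => "eg"
  Position 1: 'b' from first, 'f' from second => "bf"
  Position 2: 'a' from first, 'i' from second => "ai"
  Position 3: 'b' from first, 'f' from second => "bf"
  Position 4: 'd' from first, 'h' from second => "dh"
Result: egbfaibfdh

egbfaibfdh


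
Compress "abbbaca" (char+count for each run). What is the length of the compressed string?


Input: abbbaca
Runs:
  'a' x 1 => "a1"
  'b' x 3 => "b3"
  'a' x 1 => "a1"
  'c' x 1 => "c1"
  'a' x 1 => "a1"
Compressed: "a1b3a1c1a1"
Compressed length: 10

10


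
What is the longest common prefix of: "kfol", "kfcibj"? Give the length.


Words: kfol, kfcibj
  Position 0: all 'k' => match
  Position 1: all 'f' => match
  Position 2: ('o', 'c') => mismatch, stop
LCP = "kf" (length 2)

2


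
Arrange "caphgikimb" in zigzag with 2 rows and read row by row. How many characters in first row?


Zigzag "caphgikimb" into 2 rows:
Placing characters:
  'c' => row 0
  'a' => row 1
  'p' => row 0
  'h' => row 1
  'g' => row 0
  'i' => row 1
  'k' => row 0
  'i' => row 1
  'm' => row 0
  'b' => row 1
Rows:
  Row 0: "cpgkm"
  Row 1: "ahiib"
First row length: 5

5


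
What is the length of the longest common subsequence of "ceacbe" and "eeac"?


LCS of "ceacbe" and "eeac"
DP table:
           e    e    a    c
      0    0    0    0    0
  c   0    0    0    0    1
  e   0    1    1    1    1
  a   0    1    1    2    2
  c   0    1    1    2    3
  b   0    1    1    2    3
  e   0    1    2    2    3
LCS length = dp[6][4] = 3

3


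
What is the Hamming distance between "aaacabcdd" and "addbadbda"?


Comparing "aaacabcdd" and "addbadbda" position by position:
  Position 0: 'a' vs 'a' => same
  Position 1: 'a' vs 'd' => differ
  Position 2: 'a' vs 'd' => differ
  Position 3: 'c' vs 'b' => differ
  Position 4: 'a' vs 'a' => same
  Position 5: 'b' vs 'd' => differ
  Position 6: 'c' vs 'b' => differ
  Position 7: 'd' vs 'd' => same
  Position 8: 'd' vs 'a' => differ
Total differences (Hamming distance): 6

6


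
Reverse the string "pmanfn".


Input: pmanfn
Reading characters right to left:
  Position 5: 'n'
  Position 4: 'f'
  Position 3: 'n'
  Position 2: 'a'
  Position 1: 'm'
  Position 0: 'p'
Reversed: nfnamp

nfnamp


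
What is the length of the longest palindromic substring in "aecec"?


Input: "aecec"
Checking substrings for palindromes:
  [1:4] "ece" (len 3) => palindrome
  [2:5] "cec" (len 3) => palindrome
Longest palindromic substring: "ece" with length 3

3


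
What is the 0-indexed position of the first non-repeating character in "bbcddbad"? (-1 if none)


Input: bbcddbad
Character frequencies:
  'a': 1
  'b': 3
  'c': 1
  'd': 3
Scanning left to right for freq == 1:
  Position 0 ('b'): freq=3, skip
  Position 1 ('b'): freq=3, skip
  Position 2 ('c'): unique! => answer = 2

2


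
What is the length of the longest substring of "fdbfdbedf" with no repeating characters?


Input: "fdbfdbedf"
Sliding window (track last position of each char):
  Position 0 ('f'): window [0,0] length 1 -- new best
  Position 1 ('d'): window [0,1] length 2 -- new best
  Position 2 ('b'): window [0,2] length 3 -- new best
  Position 3 ('f'): repeat (last at 0), move window start to 1
  Position 3 ('f'): window [1,3] length 3
  Position 4 ('d'): repeat (last at 1), move window start to 2
  Position 4 ('d'): window [2,4] length 3
  Position 5 ('b'): repeat (last at 2), move window start to 3
  Position 5 ('b'): window [3,5] length 3
  Position 6 ('e'): window [3,6] length 4 -- new best
  Position 7 ('d'): repeat (last at 4), move window start to 5
  Position 7 ('d'): window [5,7] length 3
  Position 8 ('f'): window [5,8] length 4
Longest substring with no repeats: "fdbe" with length 4

4


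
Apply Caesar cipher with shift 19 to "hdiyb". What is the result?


Caesar cipher: shift "hdiyb" by 19
  'h' (pos 7) + 19 = pos 0 = 'a'
  'd' (pos 3) + 19 = pos 22 = 'w'
  'i' (pos 8) + 19 = pos 1 = 'b'
  'y' (pos 24) + 19 = pos 17 = 'r'
  'b' (pos 1) + 19 = pos 20 = 'u'
Result: awbru

awbru


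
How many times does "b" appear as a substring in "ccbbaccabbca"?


Searching for "b" in "ccbbaccabbca"
Scanning each position:
  Position 0: "c" => no
  Position 1: "c" => no
  Position 2: "b" => MATCH
  Position 3: "b" => MATCH
  Position 4: "a" => no
  Position 5: "c" => no
  Position 6: "c" => no
  Position 7: "a" => no
  Position 8: "b" => MATCH
  Position 9: "b" => MATCH
  Position 10: "c" => no
  Position 11: "a" => no
Total occurrences: 4

4


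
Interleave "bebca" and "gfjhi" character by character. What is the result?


Interleaving "bebca" and "gfjhi":
  Position 0: 'b' from first, 'g' from second => "bg"
  Position 1: 'e' from first, 'f' from second => "ef"
  Position 2: 'b' from first, 'j' from second => "bj"
  Position 3: 'c' from first, 'h' from second => "ch"
  Position 4: 'a' from first, 'i' from second => "ai"
Result: bgefbjchai

bgefbjchai


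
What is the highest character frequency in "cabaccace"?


Input: cabaccace
Character counts:
  'a': 3
  'b': 1
  'c': 4
  'e': 1
Maximum frequency: 4

4


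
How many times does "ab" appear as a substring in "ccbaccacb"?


Searching for "ab" in "ccbaccacb"
Scanning each position:
  Position 0: "cc" => no
  Position 1: "cb" => no
  Position 2: "ba" => no
  Position 3: "ac" => no
  Position 4: "cc" => no
  Position 5: "ca" => no
  Position 6: "ac" => no
  Position 7: "cb" => no
Total occurrences: 0

0


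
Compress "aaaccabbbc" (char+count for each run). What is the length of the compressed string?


Input: aaaccabbbc
Runs:
  'a' x 3 => "a3"
  'c' x 2 => "c2"
  'a' x 1 => "a1"
  'b' x 3 => "b3"
  'c' x 1 => "c1"
Compressed: "a3c2a1b3c1"
Compressed length: 10

10


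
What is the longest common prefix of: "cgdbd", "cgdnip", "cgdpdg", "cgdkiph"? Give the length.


Words: cgdbd, cgdnip, cgdpdg, cgdkiph
  Position 0: all 'c' => match
  Position 1: all 'g' => match
  Position 2: all 'd' => match
  Position 3: ('b', 'n', 'p', 'k') => mismatch, stop
LCP = "cgd" (length 3)

3


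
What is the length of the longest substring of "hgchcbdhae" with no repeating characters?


Input: "hgchcbdhae"
Sliding window (track last position of each char):
  Position 0 ('h'): window [0,0] length 1 -- new best
  Position 1 ('g'): window [0,1] length 2 -- new best
  Position 2 ('c'): window [0,2] length 3 -- new best
  Position 3 ('h'): repeat (last at 0), move window start to 1
  Position 3 ('h'): window [1,3] length 3
  Position 4 ('c'): repeat (last at 2), move window start to 3
  Position 4 ('c'): window [3,4] length 2
  Position 5 ('b'): window [3,5] length 3
  Position 6 ('d'): window [3,6] length 4 -- new best
  Position 7 ('h'): repeat (last at 3), move window start to 4
  Position 7 ('h'): window [4,7] length 4
  Position 8 ('a'): window [4,8] length 5 -- new best
  Position 9 ('e'): window [4,9] length 6 -- new best
Longest substring with no repeats: "cbdhae" with length 6

6


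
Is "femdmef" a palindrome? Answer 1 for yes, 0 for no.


Input: femdmef
Reversed: femdmef
  Compare pos 0 ('f') with pos 6 ('f'): match
  Compare pos 1 ('e') with pos 5 ('e'): match
  Compare pos 2 ('m') with pos 4 ('m'): match
Result: palindrome

1


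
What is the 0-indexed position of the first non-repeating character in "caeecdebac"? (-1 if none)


Input: caeecdebac
Character frequencies:
  'a': 2
  'b': 1
  'c': 3
  'd': 1
  'e': 3
Scanning left to right for freq == 1:
  Position 0 ('c'): freq=3, skip
  Position 1 ('a'): freq=2, skip
  Position 2 ('e'): freq=3, skip
  Position 3 ('e'): freq=3, skip
  Position 4 ('c'): freq=3, skip
  Position 5 ('d'): unique! => answer = 5

5


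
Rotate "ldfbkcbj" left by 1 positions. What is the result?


Input: "ldfbkcbj", rotate left by 1
First 1 characters: "l"
Remaining characters: "dfbkcbj"
Concatenate remaining + first: "dfbkcbj" + "l" = "dfbkcbjl"

dfbkcbjl


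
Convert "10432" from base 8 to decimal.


Input: "10432" in base 8
Positional expansion:
  Digit '1' (value 1) x 8^4 = 4096
  Digit '0' (value 0) x 8^3 = 0
  Digit '4' (value 4) x 8^2 = 256
  Digit '3' (value 3) x 8^1 = 24
  Digit '2' (value 2) x 8^0 = 2
Sum = 4378

4378


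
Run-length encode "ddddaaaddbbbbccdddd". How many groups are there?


Input: ddddaaaddbbbbccdddd
Scanning for consecutive runs:
  Group 1: 'd' x 4 (positions 0-3)
  Group 2: 'a' x 3 (positions 4-6)
  Group 3: 'd' x 2 (positions 7-8)
  Group 4: 'b' x 4 (positions 9-12)
  Group 5: 'c' x 2 (positions 13-14)
  Group 6: 'd' x 4 (positions 15-18)
Total groups: 6

6


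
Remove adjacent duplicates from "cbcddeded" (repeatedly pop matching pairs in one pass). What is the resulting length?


Input: cbcddeded
Stack-based adjacent duplicate removal:
  Read 'c': push. Stack: c
  Read 'b': push. Stack: cb
  Read 'c': push. Stack: cbc
  Read 'd': push. Stack: cbcd
  Read 'd': matches stack top 'd' => pop. Stack: cbc
  Read 'e': push. Stack: cbce
  Read 'd': push. Stack: cbced
  Read 'e': push. Stack: cbcede
  Read 'd': push. Stack: cbceded
Final stack: "cbceded" (length 7)

7


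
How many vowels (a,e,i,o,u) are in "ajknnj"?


Input: ajknnj
Checking each character:
  'a' at position 0: vowel (running total: 1)
  'j' at position 1: consonant
  'k' at position 2: consonant
  'n' at position 3: consonant
  'n' at position 4: consonant
  'j' at position 5: consonant
Total vowels: 1

1


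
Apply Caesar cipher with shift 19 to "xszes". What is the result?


Caesar cipher: shift "xszes" by 19
  'x' (pos 23) + 19 = pos 16 = 'q'
  's' (pos 18) + 19 = pos 11 = 'l'
  'z' (pos 25) + 19 = pos 18 = 's'
  'e' (pos 4) + 19 = pos 23 = 'x'
  's' (pos 18) + 19 = pos 11 = 'l'
Result: qlsxl

qlsxl


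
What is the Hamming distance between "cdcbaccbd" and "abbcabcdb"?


Comparing "cdcbaccbd" and "abbcabcdb" position by position:
  Position 0: 'c' vs 'a' => differ
  Position 1: 'd' vs 'b' => differ
  Position 2: 'c' vs 'b' => differ
  Position 3: 'b' vs 'c' => differ
  Position 4: 'a' vs 'a' => same
  Position 5: 'c' vs 'b' => differ
  Position 6: 'c' vs 'c' => same
  Position 7: 'b' vs 'd' => differ
  Position 8: 'd' vs 'b' => differ
Total differences (Hamming distance): 7

7


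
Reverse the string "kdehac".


Input: kdehac
Reading characters right to left:
  Position 5: 'c'
  Position 4: 'a'
  Position 3: 'h'
  Position 2: 'e'
  Position 1: 'd'
  Position 0: 'k'
Reversed: cahedk

cahedk


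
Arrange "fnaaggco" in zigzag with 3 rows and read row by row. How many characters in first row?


Zigzag "fnaaggco" into 3 rows:
Placing characters:
  'f' => row 0
  'n' => row 1
  'a' => row 2
  'a' => row 1
  'g' => row 0
  'g' => row 1
  'c' => row 2
  'o' => row 1
Rows:
  Row 0: "fg"
  Row 1: "nago"
  Row 2: "ac"
First row length: 2

2


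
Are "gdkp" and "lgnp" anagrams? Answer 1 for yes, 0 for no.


Strings: "gdkp", "lgnp"
Sorted first:  dgkp
Sorted second: glnp
Differ at position 0: 'd' vs 'g' => not anagrams

0


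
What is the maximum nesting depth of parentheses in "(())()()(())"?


Input: "(())()()(())"
Tracking depth:
  Position 0 '(': depth becomes 1
  Position 1 '(': depth becomes 2
  Position 2 ')': depth becomes 1
  Position 3 ')': depth becomes 0
  Position 4 '(': depth becomes 1
  Position 5 ')': depth becomes 0
  Position 6 '(': depth becomes 1
  Position 7 ')': depth becomes 0
  Position 8 '(': depth becomes 1
  Position 9 '(': depth becomes 2
  Position 10 ')': depth becomes 1
  Position 11 ')': depth becomes 0
Maximum depth reached: 2

2


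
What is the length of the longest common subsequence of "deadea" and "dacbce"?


LCS of "deadea" and "dacbce"
DP table:
           d    a    c    b    c    e
      0    0    0    0    0    0    0
  d   0    1    1    1    1    1    1
  e   0    1    1    1    1    1    2
  a   0    1    2    2    2    2    2
  d   0    1    2    2    2    2    2
  e   0    1    2    2    2    2    3
  a   0    1    2    2    2    2    3
LCS length = dp[6][6] = 3

3


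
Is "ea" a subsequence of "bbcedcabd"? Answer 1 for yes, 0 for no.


Check if "ea" is a subsequence of "bbcedcabd"
Greedy scan:
  Position 0 ('b'): no match needed
  Position 1 ('b'): no match needed
  Position 2 ('c'): no match needed
  Position 3 ('e'): matches sub[0] = 'e'
  Position 4 ('d'): no match needed
  Position 5 ('c'): no match needed
  Position 6 ('a'): matches sub[1] = 'a'
  Position 7 ('b'): no match needed
  Position 8 ('d'): no match needed
All 2 characters matched => is a subsequence

1


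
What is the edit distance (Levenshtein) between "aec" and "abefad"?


Computing edit distance: "aec" -> "abefad"
DP table:
           a    b    e    f    a    d
      0    1    2    3    4    5    6
  a   1    0    1    2    3    4    5
  e   2    1    1    1    2    3    4
  c   3    2    2    2    2    3    4
Edit distance = dp[3][6] = 4

4


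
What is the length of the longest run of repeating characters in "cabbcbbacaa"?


Input: "cabbcbbacaa"
Scanning for longest run:
  Position 1 ('a'): new char, reset run to 1
  Position 2 ('b'): new char, reset run to 1
  Position 3 ('b'): continues run of 'b', length=2
  Position 4 ('c'): new char, reset run to 1
  Position 5 ('b'): new char, reset run to 1
  Position 6 ('b'): continues run of 'b', length=2
  Position 7 ('a'): new char, reset run to 1
  Position 8 ('c'): new char, reset run to 1
  Position 9 ('a'): new char, reset run to 1
  Position 10 ('a'): continues run of 'a', length=2
Longest run: 'b' with length 2

2


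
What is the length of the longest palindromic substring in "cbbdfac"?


Input: "cbbdfac"
Checking substrings for palindromes:
  [1:3] "bb" (len 2) => palindrome
Longest palindromic substring: "bb" with length 2

2


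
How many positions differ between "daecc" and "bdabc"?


Comparing "daecc" and "bdabc" position by position:
  Position 0: 'd' vs 'b' => DIFFER
  Position 1: 'a' vs 'd' => DIFFER
  Position 2: 'e' vs 'a' => DIFFER
  Position 3: 'c' vs 'b' => DIFFER
  Position 4: 'c' vs 'c' => same
Positions that differ: 4

4


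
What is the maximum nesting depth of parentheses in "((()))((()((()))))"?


Input: "((()))((()((()))))"
Tracking depth:
  Position 0 '(': depth becomes 1
  Position 1 '(': depth becomes 2
  Position 2 '(': depth becomes 3
  Position 3 ')': depth becomes 2
  Position 4 ')': depth becomes 1
  Position 5 ')': depth becomes 0
  Position 6 '(': depth becomes 1
  Position 7 '(': depth becomes 2
  Position 8 '(': depth becomes 3
  Position 9 ')': depth becomes 2
  Position 10 '(': depth becomes 3
  Position 11 '(': depth becomes 4
  Position 12 '(': depth becomes 5
  Position 13 ')': depth becomes 4
  Position 14 ')': depth becomes 3
  Position 15 ')': depth becomes 2
  Position 16 ')': depth becomes 1
  Position 17 ')': depth becomes 0
Maximum depth reached: 5

5


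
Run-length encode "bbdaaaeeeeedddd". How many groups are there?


Input: bbdaaaeeeeedddd
Scanning for consecutive runs:
  Group 1: 'b' x 2 (positions 0-1)
  Group 2: 'd' x 1 (positions 2-2)
  Group 3: 'a' x 3 (positions 3-5)
  Group 4: 'e' x 5 (positions 6-10)
  Group 5: 'd' x 4 (positions 11-14)
Total groups: 5

5


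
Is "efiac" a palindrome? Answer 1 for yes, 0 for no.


Input: efiac
Reversed: caife
  Compare pos 0 ('e') with pos 4 ('c'): MISMATCH
  Compare pos 1 ('f') with pos 3 ('a'): MISMATCH
Result: not a palindrome

0


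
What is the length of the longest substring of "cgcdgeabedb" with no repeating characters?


Input: "cgcdgeabedb"
Sliding window (track last position of each char):
  Position 0 ('c'): window [0,0] length 1 -- new best
  Position 1 ('g'): window [0,1] length 2 -- new best
  Position 2 ('c'): repeat (last at 0), move window start to 1
  Position 2 ('c'): window [1,2] length 2
  Position 3 ('d'): window [1,3] length 3 -- new best
  Position 4 ('g'): repeat (last at 1), move window start to 2
  Position 4 ('g'): window [2,4] length 3
  Position 5 ('e'): window [2,5] length 4 -- new best
  Position 6 ('a'): window [2,6] length 5 -- new best
  Position 7 ('b'): window [2,7] length 6 -- new best
  Position 8 ('e'): repeat (last at 5), move window start to 6
  Position 8 ('e'): window [6,8] length 3
  Position 9 ('d'): window [6,9] length 4
  Position 10 ('b'): repeat (last at 7), move window start to 8
  Position 10 ('b'): window [8,10] length 3
Longest substring with no repeats: "cdgeab" with length 6

6


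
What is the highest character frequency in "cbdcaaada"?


Input: cbdcaaada
Character counts:
  'a': 4
  'b': 1
  'c': 2
  'd': 2
Maximum frequency: 4

4


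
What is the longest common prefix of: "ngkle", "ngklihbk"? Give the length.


Words: ngkle, ngklihbk
  Position 0: all 'n' => match
  Position 1: all 'g' => match
  Position 2: all 'k' => match
  Position 3: all 'l' => match
  Position 4: ('e', 'i') => mismatch, stop
LCP = "ngkl" (length 4)

4


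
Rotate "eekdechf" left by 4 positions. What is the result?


Input: "eekdechf", rotate left by 4
First 4 characters: "eekd"
Remaining characters: "echf"
Concatenate remaining + first: "echf" + "eekd" = "echfeekd"

echfeekd


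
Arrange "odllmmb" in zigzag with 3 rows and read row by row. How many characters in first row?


Zigzag "odllmmb" into 3 rows:
Placing characters:
  'o' => row 0
  'd' => row 1
  'l' => row 2
  'l' => row 1
  'm' => row 0
  'm' => row 1
  'b' => row 2
Rows:
  Row 0: "om"
  Row 1: "dlm"
  Row 2: "lb"
First row length: 2

2


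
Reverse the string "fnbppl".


Input: fnbppl
Reading characters right to left:
  Position 5: 'l'
  Position 4: 'p'
  Position 3: 'p'
  Position 2: 'b'
  Position 1: 'n'
  Position 0: 'f'
Reversed: lppbnf

lppbnf


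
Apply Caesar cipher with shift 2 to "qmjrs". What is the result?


Caesar cipher: shift "qmjrs" by 2
  'q' (pos 16) + 2 = pos 18 = 's'
  'm' (pos 12) + 2 = pos 14 = 'o'
  'j' (pos 9) + 2 = pos 11 = 'l'
  'r' (pos 17) + 2 = pos 19 = 't'
  's' (pos 18) + 2 = pos 20 = 'u'
Result: soltu

soltu


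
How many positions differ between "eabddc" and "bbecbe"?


Comparing "eabddc" and "bbecbe" position by position:
  Position 0: 'e' vs 'b' => DIFFER
  Position 1: 'a' vs 'b' => DIFFER
  Position 2: 'b' vs 'e' => DIFFER
  Position 3: 'd' vs 'c' => DIFFER
  Position 4: 'd' vs 'b' => DIFFER
  Position 5: 'c' vs 'e' => DIFFER
Positions that differ: 6

6


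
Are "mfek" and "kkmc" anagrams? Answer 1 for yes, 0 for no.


Strings: "mfek", "kkmc"
Sorted first:  efkm
Sorted second: ckkm
Differ at position 0: 'e' vs 'c' => not anagrams

0


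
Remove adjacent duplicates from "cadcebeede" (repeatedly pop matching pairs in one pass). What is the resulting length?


Input: cadcebeede
Stack-based adjacent duplicate removal:
  Read 'c': push. Stack: c
  Read 'a': push. Stack: ca
  Read 'd': push. Stack: cad
  Read 'c': push. Stack: cadc
  Read 'e': push. Stack: cadce
  Read 'b': push. Stack: cadceb
  Read 'e': push. Stack: cadcebe
  Read 'e': matches stack top 'e' => pop. Stack: cadceb
  Read 'd': push. Stack: cadcebd
  Read 'e': push. Stack: cadcebde
Final stack: "cadcebde" (length 8)

8


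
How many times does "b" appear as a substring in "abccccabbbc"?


Searching for "b" in "abccccabbbc"
Scanning each position:
  Position 0: "a" => no
  Position 1: "b" => MATCH
  Position 2: "c" => no
  Position 3: "c" => no
  Position 4: "c" => no
  Position 5: "c" => no
  Position 6: "a" => no
  Position 7: "b" => MATCH
  Position 8: "b" => MATCH
  Position 9: "b" => MATCH
  Position 10: "c" => no
Total occurrences: 4

4


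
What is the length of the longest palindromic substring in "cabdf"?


Input: "cabdf"
Checking substrings for palindromes:
  No multi-char palindromic substrings found
Longest palindromic substring: "c" with length 1

1


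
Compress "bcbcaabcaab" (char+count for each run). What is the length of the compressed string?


Input: bcbcaabcaab
Runs:
  'b' x 1 => "b1"
  'c' x 1 => "c1"
  'b' x 1 => "b1"
  'c' x 1 => "c1"
  'a' x 2 => "a2"
  'b' x 1 => "b1"
  'c' x 1 => "c1"
  'a' x 2 => "a2"
  'b' x 1 => "b1"
Compressed: "b1c1b1c1a2b1c1a2b1"
Compressed length: 18

18


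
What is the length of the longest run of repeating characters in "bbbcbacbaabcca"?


Input: "bbbcbacbaabcca"
Scanning for longest run:
  Position 1 ('b'): continues run of 'b', length=2
  Position 2 ('b'): continues run of 'b', length=3
  Position 3 ('c'): new char, reset run to 1
  Position 4 ('b'): new char, reset run to 1
  Position 5 ('a'): new char, reset run to 1
  Position 6 ('c'): new char, reset run to 1
  Position 7 ('b'): new char, reset run to 1
  Position 8 ('a'): new char, reset run to 1
  Position 9 ('a'): continues run of 'a', length=2
  Position 10 ('b'): new char, reset run to 1
  Position 11 ('c'): new char, reset run to 1
  Position 12 ('c'): continues run of 'c', length=2
  Position 13 ('a'): new char, reset run to 1
Longest run: 'b' with length 3

3


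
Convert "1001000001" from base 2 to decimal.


Input: "1001000001" in base 2
Positional expansion:
  Digit '1' (value 1) x 2^9 = 512
  Digit '0' (value 0) x 2^8 = 0
  Digit '0' (value 0) x 2^7 = 0
  Digit '1' (value 1) x 2^6 = 64
  Digit '0' (value 0) x 2^5 = 0
  Digit '0' (value 0) x 2^4 = 0
  Digit '0' (value 0) x 2^3 = 0
  Digit '0' (value 0) x 2^2 = 0
  Digit '0' (value 0) x 2^1 = 0
  Digit '1' (value 1) x 2^0 = 1
Sum = 577

577


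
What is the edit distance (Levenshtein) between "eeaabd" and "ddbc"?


Computing edit distance: "eeaabd" -> "ddbc"
DP table:
           d    d    b    c
      0    1    2    3    4
  e   1    1    2    3    4
  e   2    2    2    3    4
  a   3    3    3    3    4
  a   4    4    4    4    4
  b   5    5    5    4    5
  d   6    5    5    5    5
Edit distance = dp[6][4] = 5

5


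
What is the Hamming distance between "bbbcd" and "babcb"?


Comparing "bbbcd" and "babcb" position by position:
  Position 0: 'b' vs 'b' => same
  Position 1: 'b' vs 'a' => differ
  Position 2: 'b' vs 'b' => same
  Position 3: 'c' vs 'c' => same
  Position 4: 'd' vs 'b' => differ
Total differences (Hamming distance): 2

2


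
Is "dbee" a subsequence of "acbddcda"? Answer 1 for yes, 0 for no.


Check if "dbee" is a subsequence of "acbddcda"
Greedy scan:
  Position 0 ('a'): no match needed
  Position 1 ('c'): no match needed
  Position 2 ('b'): no match needed
  Position 3 ('d'): matches sub[0] = 'd'
  Position 4 ('d'): no match needed
  Position 5 ('c'): no match needed
  Position 6 ('d'): no match needed
  Position 7 ('a'): no match needed
Only matched 1/4 characters => not a subsequence

0


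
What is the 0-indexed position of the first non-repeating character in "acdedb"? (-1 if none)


Input: acdedb
Character frequencies:
  'a': 1
  'b': 1
  'c': 1
  'd': 2
  'e': 1
Scanning left to right for freq == 1:
  Position 0 ('a'): unique! => answer = 0

0


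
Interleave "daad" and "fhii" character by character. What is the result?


Interleaving "daad" and "fhii":
  Position 0: 'd' from first, 'f' from second => "df"
  Position 1: 'a' from first, 'h' from second => "ah"
  Position 2: 'a' from first, 'i' from second => "ai"
  Position 3: 'd' from first, 'i' from second => "di"
Result: dfahaidi

dfahaidi


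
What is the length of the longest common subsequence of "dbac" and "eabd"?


LCS of "dbac" and "eabd"
DP table:
           e    a    b    d
      0    0    0    0    0
  d   0    0    0    0    1
  b   0    0    0    1    1
  a   0    0    1    1    1
  c   0    0    1    1    1
LCS length = dp[4][4] = 1

1


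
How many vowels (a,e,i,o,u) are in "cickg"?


Input: cickg
Checking each character:
  'c' at position 0: consonant
  'i' at position 1: vowel (running total: 1)
  'c' at position 2: consonant
  'k' at position 3: consonant
  'g' at position 4: consonant
Total vowels: 1

1


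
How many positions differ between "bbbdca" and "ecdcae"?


Comparing "bbbdca" and "ecdcae" position by position:
  Position 0: 'b' vs 'e' => DIFFER
  Position 1: 'b' vs 'c' => DIFFER
  Position 2: 'b' vs 'd' => DIFFER
  Position 3: 'd' vs 'c' => DIFFER
  Position 4: 'c' vs 'a' => DIFFER
  Position 5: 'a' vs 'e' => DIFFER
Positions that differ: 6

6


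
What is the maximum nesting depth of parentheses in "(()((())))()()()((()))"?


Input: "(()((())))()()()((()))"
Tracking depth:
  Position 0 '(': depth becomes 1
  Position 1 '(': depth becomes 2
  Position 2 ')': depth becomes 1
  Position 3 '(': depth becomes 2
  Position 4 '(': depth becomes 3
  Position 5 '(': depth becomes 4
  Position 6 ')': depth becomes 3
  Position 7 ')': depth becomes 2
  Position 8 ')': depth becomes 1
  Position 9 ')': depth becomes 0
  Position 10 '(': depth becomes 1
  Position 11 ')': depth becomes 0
  Position 12 '(': depth becomes 1
  Position 13 ')': depth becomes 0
  Position 14 '(': depth becomes 1
  Position 15 ')': depth becomes 0
  Position 16 '(': depth becomes 1
  Position 17 '(': depth becomes 2
  Position 18 '(': depth becomes 3
  Position 19 ')': depth becomes 2
  Position 20 ')': depth becomes 1
  Position 21 ')': depth becomes 0
Maximum depth reached: 4

4


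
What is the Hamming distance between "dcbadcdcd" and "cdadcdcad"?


Comparing "dcbadcdcd" and "cdadcdcad" position by position:
  Position 0: 'd' vs 'c' => differ
  Position 1: 'c' vs 'd' => differ
  Position 2: 'b' vs 'a' => differ
  Position 3: 'a' vs 'd' => differ
  Position 4: 'd' vs 'c' => differ
  Position 5: 'c' vs 'd' => differ
  Position 6: 'd' vs 'c' => differ
  Position 7: 'c' vs 'a' => differ
  Position 8: 'd' vs 'd' => same
Total differences (Hamming distance): 8

8


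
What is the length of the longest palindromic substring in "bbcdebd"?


Input: "bbcdebd"
Checking substrings for palindromes:
  [0:2] "bb" (len 2) => palindrome
Longest palindromic substring: "bb" with length 2

2


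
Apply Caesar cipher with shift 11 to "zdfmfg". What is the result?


Caesar cipher: shift "zdfmfg" by 11
  'z' (pos 25) + 11 = pos 10 = 'k'
  'd' (pos 3) + 11 = pos 14 = 'o'
  'f' (pos 5) + 11 = pos 16 = 'q'
  'm' (pos 12) + 11 = pos 23 = 'x'
  'f' (pos 5) + 11 = pos 16 = 'q'
  'g' (pos 6) + 11 = pos 17 = 'r'
Result: koqxqr

koqxqr


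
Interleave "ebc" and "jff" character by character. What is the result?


Interleaving "ebc" and "jff":
  Position 0: 'e' from first, 'j' from second => "ej"
  Position 1: 'b' from first, 'f' from second => "bf"
  Position 2: 'c' from first, 'f' from second => "cf"
Result: ejbfcf

ejbfcf


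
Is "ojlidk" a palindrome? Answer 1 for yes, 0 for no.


Input: ojlidk
Reversed: kdiljo
  Compare pos 0 ('o') with pos 5 ('k'): MISMATCH
  Compare pos 1 ('j') with pos 4 ('d'): MISMATCH
  Compare pos 2 ('l') with pos 3 ('i'): MISMATCH
Result: not a palindrome

0


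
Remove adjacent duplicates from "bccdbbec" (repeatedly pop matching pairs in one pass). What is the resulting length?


Input: bccdbbec
Stack-based adjacent duplicate removal:
  Read 'b': push. Stack: b
  Read 'c': push. Stack: bc
  Read 'c': matches stack top 'c' => pop. Stack: b
  Read 'd': push. Stack: bd
  Read 'b': push. Stack: bdb
  Read 'b': matches stack top 'b' => pop. Stack: bd
  Read 'e': push. Stack: bde
  Read 'c': push. Stack: bdec
Final stack: "bdec" (length 4)

4


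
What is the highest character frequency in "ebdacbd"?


Input: ebdacbd
Character counts:
  'a': 1
  'b': 2
  'c': 1
  'd': 2
  'e': 1
Maximum frequency: 2

2


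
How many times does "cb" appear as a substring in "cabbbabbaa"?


Searching for "cb" in "cabbbabbaa"
Scanning each position:
  Position 0: "ca" => no
  Position 1: "ab" => no
  Position 2: "bb" => no
  Position 3: "bb" => no
  Position 4: "ba" => no
  Position 5: "ab" => no
  Position 6: "bb" => no
  Position 7: "ba" => no
  Position 8: "aa" => no
Total occurrences: 0

0
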